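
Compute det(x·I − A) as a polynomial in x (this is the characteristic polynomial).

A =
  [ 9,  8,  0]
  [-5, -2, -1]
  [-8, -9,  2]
x^3 - 9*x^2 + 27*x - 27

Expanding det(x·I − A) (e.g. by cofactor expansion or by noting that A is similar to its Jordan form J, which has the same characteristic polynomial as A) gives
  χ_A(x) = x^3 - 9*x^2 + 27*x - 27
which factors as (x - 3)^3. The eigenvalues (with algebraic multiplicities) are λ = 3 with multiplicity 3.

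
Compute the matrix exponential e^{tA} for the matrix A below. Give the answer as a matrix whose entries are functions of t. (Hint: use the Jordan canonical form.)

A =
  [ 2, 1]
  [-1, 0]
e^{tA} =
  [t*exp(t) + exp(t), t*exp(t)]
  [-t*exp(t), -t*exp(t) + exp(t)]

Strategy: write A = P · J · P⁻¹ where J is a Jordan canonical form, so e^{tA} = P · e^{tJ} · P⁻¹, and e^{tJ} can be computed block-by-block.

A has Jordan form
J =
  [1, 1]
  [0, 1]
(up to reordering of blocks).

Per-block formulas:
  For a 2×2 Jordan block J_2(1): exp(t · J_2(1)) = e^(1t)·(I + t·N), where N is the 2×2 nilpotent shift.

After assembling e^{tJ} and conjugating by P, we get:

e^{tA} =
  [t*exp(t) + exp(t), t*exp(t)]
  [-t*exp(t), -t*exp(t) + exp(t)]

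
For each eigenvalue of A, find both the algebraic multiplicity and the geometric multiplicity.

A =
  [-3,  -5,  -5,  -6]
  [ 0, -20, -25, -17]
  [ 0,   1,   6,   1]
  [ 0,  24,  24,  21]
λ = -3: alg = 2, geom = 1; λ = 5: alg = 2, geom = 1

Step 1 — factor the characteristic polynomial to read off the algebraic multiplicities:
  χ_A(x) = (x - 5)^2*(x + 3)^2

Step 2 — compute geometric multiplicities via the rank-nullity identity g(λ) = n − rank(A − λI):
  rank(A − (-3)·I) = 3, so dim ker(A − (-3)·I) = n − 3 = 1
  rank(A − (5)·I) = 3, so dim ker(A − (5)·I) = n − 3 = 1

Summary:
  λ = -3: algebraic multiplicity = 2, geometric multiplicity = 1
  λ = 5: algebraic multiplicity = 2, geometric multiplicity = 1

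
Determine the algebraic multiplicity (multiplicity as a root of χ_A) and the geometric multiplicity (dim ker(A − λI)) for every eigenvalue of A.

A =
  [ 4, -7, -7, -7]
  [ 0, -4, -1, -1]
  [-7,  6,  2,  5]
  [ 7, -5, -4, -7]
λ = -3: alg = 3, geom = 1; λ = 4: alg = 1, geom = 1

Step 1 — factor the characteristic polynomial to read off the algebraic multiplicities:
  χ_A(x) = (x - 4)*(x + 3)^3

Step 2 — compute geometric multiplicities via the rank-nullity identity g(λ) = n − rank(A − λI):
  rank(A − (-3)·I) = 3, so dim ker(A − (-3)·I) = n − 3 = 1
  rank(A − (4)·I) = 3, so dim ker(A − (4)·I) = n − 3 = 1

Summary:
  λ = -3: algebraic multiplicity = 3, geometric multiplicity = 1
  λ = 4: algebraic multiplicity = 1, geometric multiplicity = 1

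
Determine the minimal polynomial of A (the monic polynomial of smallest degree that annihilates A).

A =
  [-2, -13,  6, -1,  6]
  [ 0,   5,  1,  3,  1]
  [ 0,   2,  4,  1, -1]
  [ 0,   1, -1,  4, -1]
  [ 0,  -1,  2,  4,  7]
x^4 - 13*x^3 + 45*x^2 + 25*x - 250

The characteristic polynomial is χ_A(x) = (x - 5)^4*(x + 2), so the eigenvalues are known. The minimal polynomial is
  m_A(x) = Π_λ (x − λ)^{k_λ}
where k_λ is the size of the *largest* Jordan block for λ (equivalently, the smallest k with (A − λI)^k v = 0 for every generalised eigenvector v of λ).

  λ = -2: largest Jordan block has size 1, contributing (x + 2)
  λ = 5: largest Jordan block has size 3, contributing (x − 5)^3

So m_A(x) = (x - 5)^3*(x + 2) = x^4 - 13*x^3 + 45*x^2 + 25*x - 250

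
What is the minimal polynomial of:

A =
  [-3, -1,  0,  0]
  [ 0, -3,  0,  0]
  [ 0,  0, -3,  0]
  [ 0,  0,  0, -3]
x^2 + 6*x + 9

The characteristic polynomial is χ_A(x) = (x + 3)^4, so the eigenvalues are known. The minimal polynomial is
  m_A(x) = Π_λ (x − λ)^{k_λ}
where k_λ is the size of the *largest* Jordan block for λ (equivalently, the smallest k with (A − λI)^k v = 0 for every generalised eigenvector v of λ).

  λ = -3: largest Jordan block has size 2, contributing (x + 3)^2

So m_A(x) = (x + 3)^2 = x^2 + 6*x + 9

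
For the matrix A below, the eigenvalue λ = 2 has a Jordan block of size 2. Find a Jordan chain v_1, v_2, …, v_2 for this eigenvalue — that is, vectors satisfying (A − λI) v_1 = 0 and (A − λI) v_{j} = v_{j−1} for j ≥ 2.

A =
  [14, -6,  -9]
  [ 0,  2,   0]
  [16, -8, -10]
A Jordan chain for λ = 2 of length 2:
v_1 = (12, 0, 16)ᵀ
v_2 = (1, 0, 0)ᵀ

Let N = A − (2)·I. We want v_2 with N^2 v_2 = 0 but N^1 v_2 ≠ 0; then v_{j-1} := N · v_j for j = 2, …, 2.

Pick v_2 = (1, 0, 0)ᵀ.
Then v_1 = N · v_2 = (12, 0, 16)ᵀ.

Sanity check: (A − (2)·I) v_1 = (0, 0, 0)ᵀ = 0. ✓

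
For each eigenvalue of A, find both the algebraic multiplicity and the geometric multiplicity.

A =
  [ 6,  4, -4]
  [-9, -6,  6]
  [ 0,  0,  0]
λ = 0: alg = 3, geom = 2

Step 1 — factor the characteristic polynomial to read off the algebraic multiplicities:
  χ_A(x) = x^3

Step 2 — compute geometric multiplicities via the rank-nullity identity g(λ) = n − rank(A − λI):
  rank(A − (0)·I) = 1, so dim ker(A − (0)·I) = n − 1 = 2

Summary:
  λ = 0: algebraic multiplicity = 3, geometric multiplicity = 2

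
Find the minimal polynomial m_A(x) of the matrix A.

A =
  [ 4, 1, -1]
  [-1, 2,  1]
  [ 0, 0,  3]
x^2 - 6*x + 9

The characteristic polynomial is χ_A(x) = (x - 3)^3, so the eigenvalues are known. The minimal polynomial is
  m_A(x) = Π_λ (x − λ)^{k_λ}
where k_λ is the size of the *largest* Jordan block for λ (equivalently, the smallest k with (A − λI)^k v = 0 for every generalised eigenvector v of λ).

  λ = 3: largest Jordan block has size 2, contributing (x − 3)^2

So m_A(x) = (x - 3)^2 = x^2 - 6*x + 9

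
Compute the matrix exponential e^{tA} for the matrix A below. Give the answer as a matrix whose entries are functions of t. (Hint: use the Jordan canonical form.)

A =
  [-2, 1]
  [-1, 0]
e^{tA} =
  [-t*exp(-t) + exp(-t), t*exp(-t)]
  [-t*exp(-t), t*exp(-t) + exp(-t)]

Strategy: write A = P · J · P⁻¹ where J is a Jordan canonical form, so e^{tA} = P · e^{tJ} · P⁻¹, and e^{tJ} can be computed block-by-block.

A has Jordan form
J =
  [-1,  1]
  [ 0, -1]
(up to reordering of blocks).

Per-block formulas:
  For a 2×2 Jordan block J_2(-1): exp(t · J_2(-1)) = e^(-1t)·(I + t·N), where N is the 2×2 nilpotent shift.

After assembling e^{tJ} and conjugating by P, we get:

e^{tA} =
  [-t*exp(-t) + exp(-t), t*exp(-t)]
  [-t*exp(-t), t*exp(-t) + exp(-t)]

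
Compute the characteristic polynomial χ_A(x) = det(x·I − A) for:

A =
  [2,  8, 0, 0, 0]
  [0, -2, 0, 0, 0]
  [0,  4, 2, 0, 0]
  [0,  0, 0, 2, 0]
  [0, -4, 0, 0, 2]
x^5 - 6*x^4 + 8*x^3 + 16*x^2 - 48*x + 32

Expanding det(x·I − A) (e.g. by cofactor expansion or by noting that A is similar to its Jordan form J, which has the same characteristic polynomial as A) gives
  χ_A(x) = x^5 - 6*x^4 + 8*x^3 + 16*x^2 - 48*x + 32
which factors as (x - 2)^4*(x + 2). The eigenvalues (with algebraic multiplicities) are λ = -2 with multiplicity 1, λ = 2 with multiplicity 4.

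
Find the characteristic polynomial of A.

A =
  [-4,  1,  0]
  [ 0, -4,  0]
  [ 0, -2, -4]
x^3 + 12*x^2 + 48*x + 64

Expanding det(x·I − A) (e.g. by cofactor expansion or by noting that A is similar to its Jordan form J, which has the same characteristic polynomial as A) gives
  χ_A(x) = x^3 + 12*x^2 + 48*x + 64
which factors as (x + 4)^3. The eigenvalues (with algebraic multiplicities) are λ = -4 with multiplicity 3.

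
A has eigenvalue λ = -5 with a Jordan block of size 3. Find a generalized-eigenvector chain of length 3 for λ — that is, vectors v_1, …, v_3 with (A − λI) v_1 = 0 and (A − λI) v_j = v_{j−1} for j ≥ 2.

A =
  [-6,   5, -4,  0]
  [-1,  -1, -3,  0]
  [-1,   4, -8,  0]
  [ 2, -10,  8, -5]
A Jordan chain for λ = -5 of length 3:
v_1 = (-1, -1, -1, 2)ᵀ
v_2 = (5, 4, 4, -10)ᵀ
v_3 = (0, 1, 0, 0)ᵀ

Let N = A − (-5)·I. We want v_3 with N^3 v_3 = 0 but N^2 v_3 ≠ 0; then v_{j-1} := N · v_j for j = 3, …, 2.

Pick v_3 = (0, 1, 0, 0)ᵀ.
Then v_2 = N · v_3 = (5, 4, 4, -10)ᵀ.
Then v_1 = N · v_2 = (-1, -1, -1, 2)ᵀ.

Sanity check: (A − (-5)·I) v_1 = (0, 0, 0, 0)ᵀ = 0. ✓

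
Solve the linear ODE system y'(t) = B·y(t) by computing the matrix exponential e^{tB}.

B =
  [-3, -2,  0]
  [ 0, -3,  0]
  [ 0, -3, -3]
e^{tB} =
  [exp(-3*t), -2*t*exp(-3*t), 0]
  [0, exp(-3*t), 0]
  [0, -3*t*exp(-3*t), exp(-3*t)]

Strategy: write B = P · J · P⁻¹ where J is a Jordan canonical form, so e^{tB} = P · e^{tJ} · P⁻¹, and e^{tJ} can be computed block-by-block.

B has Jordan form
J =
  [-3,  1,  0]
  [ 0, -3,  0]
  [ 0,  0, -3]
(up to reordering of blocks).

Per-block formulas:
  For a 2×2 Jordan block J_2(-3): exp(t · J_2(-3)) = e^(-3t)·(I + t·N), where N is the 2×2 nilpotent shift.
  For a 1×1 block at λ = -3: exp(t · [-3]) = [e^(-3t)].

After assembling e^{tJ} and conjugating by P, we get:

e^{tB} =
  [exp(-3*t), -2*t*exp(-3*t), 0]
  [0, exp(-3*t), 0]
  [0, -3*t*exp(-3*t), exp(-3*t)]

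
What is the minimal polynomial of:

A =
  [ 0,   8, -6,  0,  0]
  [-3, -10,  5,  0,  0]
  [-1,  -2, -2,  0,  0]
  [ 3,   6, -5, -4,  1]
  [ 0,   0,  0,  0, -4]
x^3 + 12*x^2 + 48*x + 64

The characteristic polynomial is χ_A(x) = (x + 4)^5, so the eigenvalues are known. The minimal polynomial is
  m_A(x) = Π_λ (x − λ)^{k_λ}
where k_λ is the size of the *largest* Jordan block for λ (equivalently, the smallest k with (A − λI)^k v = 0 for every generalised eigenvector v of λ).

  λ = -4: largest Jordan block has size 3, contributing (x + 4)^3

So m_A(x) = (x + 4)^3 = x^3 + 12*x^2 + 48*x + 64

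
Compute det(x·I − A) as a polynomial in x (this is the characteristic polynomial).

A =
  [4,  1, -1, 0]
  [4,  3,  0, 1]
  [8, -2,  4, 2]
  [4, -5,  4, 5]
x^4 - 16*x^3 + 96*x^2 - 256*x + 256

Expanding det(x·I − A) (e.g. by cofactor expansion or by noting that A is similar to its Jordan form J, which has the same characteristic polynomial as A) gives
  χ_A(x) = x^4 - 16*x^3 + 96*x^2 - 256*x + 256
which factors as (x - 4)^4. The eigenvalues (with algebraic multiplicities) are λ = 4 with multiplicity 4.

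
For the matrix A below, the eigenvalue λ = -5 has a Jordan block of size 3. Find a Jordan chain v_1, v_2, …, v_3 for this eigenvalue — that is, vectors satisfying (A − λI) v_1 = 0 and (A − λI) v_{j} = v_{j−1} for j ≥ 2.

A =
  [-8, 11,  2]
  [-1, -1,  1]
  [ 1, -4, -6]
A Jordan chain for λ = -5 of length 3:
v_1 = (3, 1, -1)ᵀ
v_2 = (11, 4, -4)ᵀ
v_3 = (0, 1, 0)ᵀ

Let N = A − (-5)·I. We want v_3 with N^3 v_3 = 0 but N^2 v_3 ≠ 0; then v_{j-1} := N · v_j for j = 3, …, 2.

Pick v_3 = (0, 1, 0)ᵀ.
Then v_2 = N · v_3 = (11, 4, -4)ᵀ.
Then v_1 = N · v_2 = (3, 1, -1)ᵀ.

Sanity check: (A − (-5)·I) v_1 = (0, 0, 0)ᵀ = 0. ✓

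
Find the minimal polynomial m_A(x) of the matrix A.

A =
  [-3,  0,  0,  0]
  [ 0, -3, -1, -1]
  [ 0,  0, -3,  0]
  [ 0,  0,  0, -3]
x^2 + 6*x + 9

The characteristic polynomial is χ_A(x) = (x + 3)^4, so the eigenvalues are known. The minimal polynomial is
  m_A(x) = Π_λ (x − λ)^{k_λ}
where k_λ is the size of the *largest* Jordan block for λ (equivalently, the smallest k with (A − λI)^k v = 0 for every generalised eigenvector v of λ).

  λ = -3: largest Jordan block has size 2, contributing (x + 3)^2

So m_A(x) = (x + 3)^2 = x^2 + 6*x + 9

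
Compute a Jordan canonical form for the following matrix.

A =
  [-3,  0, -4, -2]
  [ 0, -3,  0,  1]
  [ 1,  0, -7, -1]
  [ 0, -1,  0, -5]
J_2(-5) ⊕ J_2(-4)

The characteristic polynomial is
  det(x·I − A) = x^4 + 18*x^3 + 121*x^2 + 360*x + 400 = (x + 4)^2*(x + 5)^2

Eigenvalues and multiplicities (the geometric multiplicity of λ is n − rank(A − λI), which equals the number of Jordan blocks for λ):
  λ = -5: algebraic multiplicity = 2, geometric multiplicity = 1
  λ = -4: algebraic multiplicity = 2, geometric multiplicity = 1

Determining the block sizes for each eigenvalue:
  λ = -5: one block (gm = 1), so the single block has size am = 2 → block sizes [2]
  λ = -4: one block (gm = 1), so the single block has size am = 2 → block sizes [2]

Assembling the blocks gives a Jordan form
J =
  [-5,  1,  0,  0]
  [ 0, -5,  0,  0]
  [ 0,  0, -4,  1]
  [ 0,  0,  0, -4]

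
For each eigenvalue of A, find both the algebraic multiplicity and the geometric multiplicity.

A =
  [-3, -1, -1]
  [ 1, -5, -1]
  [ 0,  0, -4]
λ = -4: alg = 3, geom = 2

Step 1 — factor the characteristic polynomial to read off the algebraic multiplicities:
  χ_A(x) = (x + 4)^3

Step 2 — compute geometric multiplicities via the rank-nullity identity g(λ) = n − rank(A − λI):
  rank(A − (-4)·I) = 1, so dim ker(A − (-4)·I) = n − 1 = 2

Summary:
  λ = -4: algebraic multiplicity = 3, geometric multiplicity = 2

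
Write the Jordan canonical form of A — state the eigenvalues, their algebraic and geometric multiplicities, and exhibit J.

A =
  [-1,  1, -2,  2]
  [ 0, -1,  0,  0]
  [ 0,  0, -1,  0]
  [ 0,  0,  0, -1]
J_2(-1) ⊕ J_1(-1) ⊕ J_1(-1)

The characteristic polynomial is
  det(x·I − A) = x^4 + 4*x^3 + 6*x^2 + 4*x + 1 = (x + 1)^4

Eigenvalues and multiplicities (the geometric multiplicity of λ is n − rank(A − λI), which equals the number of Jordan blocks for λ):
  λ = -1: algebraic multiplicity = 4, geometric multiplicity = 3

Determining the block sizes for each eigenvalue:
  λ = -1: 3 blocks summing to 4 forces exactly one block of size 2 and the rest size 1 → block sizes [2, 1, 1]

Assembling the blocks gives a Jordan form
J =
  [-1,  1,  0,  0]
  [ 0, -1,  0,  0]
  [ 0,  0, -1,  0]
  [ 0,  0,  0, -1]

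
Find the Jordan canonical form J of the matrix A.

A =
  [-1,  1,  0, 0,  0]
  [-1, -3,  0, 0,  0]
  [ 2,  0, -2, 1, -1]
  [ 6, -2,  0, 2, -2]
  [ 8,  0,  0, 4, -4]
J_2(-2) ⊕ J_2(-2) ⊕ J_1(0)

The characteristic polynomial is
  det(x·I − A) = x^5 + 8*x^4 + 24*x^3 + 32*x^2 + 16*x = x*(x + 2)^4

Eigenvalues and multiplicities (the geometric multiplicity of λ is n − rank(A − λI), which equals the number of Jordan blocks for λ):
  λ = -2: algebraic multiplicity = 4, geometric multiplicity = 2
  λ = 0: algebraic multiplicity = 1, geometric multiplicity = 1

Determining the block sizes for each eigenvalue:
  λ = -2: with am = 4 and gm = 2, the partition is not yet determined (e.g. several partitions of 4 into 2 parts exist). Let N = A − (-2)·I. Computing rank(N^1) = 3, rank(N^2) = 1; the number of blocks of size ≥ j is rank(N^{j−1}) − rank(N^j), giving [2, 2]. So we have 2 block(s) of size 2 → block sizes [2, 2]
  λ = 0: one block (gm = 1), so the single block has size am = 1 → block sizes [1]

Assembling the blocks gives a Jordan form
J =
  [-2,  1,  0,  0, 0]
  [ 0, -2,  0,  0, 0]
  [ 0,  0, -2,  1, 0]
  [ 0,  0,  0, -2, 0]
  [ 0,  0,  0,  0, 0]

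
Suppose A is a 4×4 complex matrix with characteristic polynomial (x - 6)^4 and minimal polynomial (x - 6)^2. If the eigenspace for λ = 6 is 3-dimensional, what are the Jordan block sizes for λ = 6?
Block sizes for λ = 6: [2, 1, 1]

Step 1 — from the characteristic polynomial, algebraic multiplicity of λ = 6 is 4. From dim ker(A − (6)·I) = 3, there are exactly 3 Jordan blocks for λ = 6.
Step 2 — from the minimal polynomial, the factor (x − 6)^2 tells us the largest block for λ = 6 has size 2.
Step 3 — with total size 4, 3 blocks, and largest block 2, the block sizes (in nonincreasing order) are [2, 1, 1].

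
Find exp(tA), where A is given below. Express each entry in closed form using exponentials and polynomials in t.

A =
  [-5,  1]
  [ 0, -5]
e^{tA} =
  [exp(-5*t), t*exp(-5*t)]
  [0, exp(-5*t)]

Strategy: write A = P · J · P⁻¹ where J is a Jordan canonical form, so e^{tA} = P · e^{tJ} · P⁻¹, and e^{tJ} can be computed block-by-block.

A has Jordan form
J =
  [-5,  1]
  [ 0, -5]
(up to reordering of blocks).

Per-block formulas:
  For a 2×2 Jordan block J_2(-5): exp(t · J_2(-5)) = e^(-5t)·(I + t·N), where N is the 2×2 nilpotent shift.

After assembling e^{tJ} and conjugating by P, we get:

e^{tA} =
  [exp(-5*t), t*exp(-5*t)]
  [0, exp(-5*t)]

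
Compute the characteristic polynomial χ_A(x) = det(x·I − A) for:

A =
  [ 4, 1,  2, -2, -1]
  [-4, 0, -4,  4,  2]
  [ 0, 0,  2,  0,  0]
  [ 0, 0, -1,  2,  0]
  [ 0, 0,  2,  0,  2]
x^5 - 10*x^4 + 40*x^3 - 80*x^2 + 80*x - 32

Expanding det(x·I − A) (e.g. by cofactor expansion or by noting that A is similar to its Jordan form J, which has the same characteristic polynomial as A) gives
  χ_A(x) = x^5 - 10*x^4 + 40*x^3 - 80*x^2 + 80*x - 32
which factors as (x - 2)^5. The eigenvalues (with algebraic multiplicities) are λ = 2 with multiplicity 5.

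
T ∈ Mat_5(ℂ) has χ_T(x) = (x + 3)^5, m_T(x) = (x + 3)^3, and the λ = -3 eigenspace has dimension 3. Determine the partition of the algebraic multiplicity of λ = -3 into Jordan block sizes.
Block sizes for λ = -3: [3, 1, 1]

Step 1 — from the characteristic polynomial, algebraic multiplicity of λ = -3 is 5. From dim ker(T − (-3)·I) = 3, there are exactly 3 Jordan blocks for λ = -3.
Step 2 — from the minimal polynomial, the factor (x + 3)^3 tells us the largest block for λ = -3 has size 3.
Step 3 — with total size 5, 3 blocks, and largest block 3, the block sizes (in nonincreasing order) are [3, 1, 1].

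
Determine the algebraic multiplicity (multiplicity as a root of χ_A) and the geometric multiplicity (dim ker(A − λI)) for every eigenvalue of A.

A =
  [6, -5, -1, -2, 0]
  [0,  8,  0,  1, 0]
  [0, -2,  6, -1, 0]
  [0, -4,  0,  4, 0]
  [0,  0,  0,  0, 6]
λ = 6: alg = 5, geom = 3

Step 1 — factor the characteristic polynomial to read off the algebraic multiplicities:
  χ_A(x) = (x - 6)^5

Step 2 — compute geometric multiplicities via the rank-nullity identity g(λ) = n − rank(A − λI):
  rank(A − (6)·I) = 2, so dim ker(A − (6)·I) = n − 2 = 3

Summary:
  λ = 6: algebraic multiplicity = 5, geometric multiplicity = 3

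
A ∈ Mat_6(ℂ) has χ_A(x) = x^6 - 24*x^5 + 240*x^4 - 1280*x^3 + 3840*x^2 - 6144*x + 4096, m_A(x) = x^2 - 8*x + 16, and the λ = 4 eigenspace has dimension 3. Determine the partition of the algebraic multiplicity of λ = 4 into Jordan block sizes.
Block sizes for λ = 4: [2, 2, 2]

Step 1 — from the characteristic polynomial, algebraic multiplicity of λ = 4 is 6. From dim ker(A − (4)·I) = 3, there are exactly 3 Jordan blocks for λ = 4.
Step 2 — from the minimal polynomial, the factor (x − 4)^2 tells us the largest block for λ = 4 has size 2.
Step 3 — with total size 6, 3 blocks, and largest block 2, the block sizes (in nonincreasing order) are [2, 2, 2].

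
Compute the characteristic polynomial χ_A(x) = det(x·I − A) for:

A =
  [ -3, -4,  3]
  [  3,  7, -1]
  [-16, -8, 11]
x^3 - 15*x^2 + 75*x - 125

Expanding det(x·I − A) (e.g. by cofactor expansion or by noting that A is similar to its Jordan form J, which has the same characteristic polynomial as A) gives
  χ_A(x) = x^3 - 15*x^2 + 75*x - 125
which factors as (x - 5)^3. The eigenvalues (with algebraic multiplicities) are λ = 5 with multiplicity 3.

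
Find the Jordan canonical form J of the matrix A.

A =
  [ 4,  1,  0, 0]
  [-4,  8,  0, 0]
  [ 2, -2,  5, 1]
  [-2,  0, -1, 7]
J_2(6) ⊕ J_2(6)

The characteristic polynomial is
  det(x·I − A) = x^4 - 24*x^3 + 216*x^2 - 864*x + 1296 = (x - 6)^4

Eigenvalues and multiplicities (the geometric multiplicity of λ is n − rank(A − λI), which equals the number of Jordan blocks for λ):
  λ = 6: algebraic multiplicity = 4, geometric multiplicity = 2

Determining the block sizes for each eigenvalue:
  λ = 6: with am = 4 and gm = 2, the partition is not yet determined (e.g. several partitions of 4 into 2 parts exist). Let N = A − (6)·I. Computing rank(N^1) = 2, rank(N^2) = 0; the number of blocks of size ≥ j is rank(N^{j−1}) − rank(N^j), giving [2, 2]. So we have 2 block(s) of size 2 → block sizes [2, 2]

Assembling the blocks gives a Jordan form
J =
  [6, 1, 0, 0]
  [0, 6, 0, 0]
  [0, 0, 6, 1]
  [0, 0, 0, 6]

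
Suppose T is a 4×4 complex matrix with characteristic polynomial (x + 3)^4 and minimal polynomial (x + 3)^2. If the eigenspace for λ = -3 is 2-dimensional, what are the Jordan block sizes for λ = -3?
Block sizes for λ = -3: [2, 2]

Step 1 — from the characteristic polynomial, algebraic multiplicity of λ = -3 is 4. From dim ker(T − (-3)·I) = 2, there are exactly 2 Jordan blocks for λ = -3.
Step 2 — from the minimal polynomial, the factor (x + 3)^2 tells us the largest block for λ = -3 has size 2.
Step 3 — with total size 4, 2 blocks, and largest block 2, the block sizes (in nonincreasing order) are [2, 2].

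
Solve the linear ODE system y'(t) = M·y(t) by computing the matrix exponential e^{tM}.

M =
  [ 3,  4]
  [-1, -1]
e^{tM} =
  [2*t*exp(t) + exp(t), 4*t*exp(t)]
  [-t*exp(t), -2*t*exp(t) + exp(t)]

Strategy: write M = P · J · P⁻¹ where J is a Jordan canonical form, so e^{tM} = P · e^{tJ} · P⁻¹, and e^{tJ} can be computed block-by-block.

M has Jordan form
J =
  [1, 1]
  [0, 1]
(up to reordering of blocks).

Per-block formulas:
  For a 2×2 Jordan block J_2(1): exp(t · J_2(1)) = e^(1t)·(I + t·N), where N is the 2×2 nilpotent shift.

After assembling e^{tJ} and conjugating by P, we get:

e^{tM} =
  [2*t*exp(t) + exp(t), 4*t*exp(t)]
  [-t*exp(t), -2*t*exp(t) + exp(t)]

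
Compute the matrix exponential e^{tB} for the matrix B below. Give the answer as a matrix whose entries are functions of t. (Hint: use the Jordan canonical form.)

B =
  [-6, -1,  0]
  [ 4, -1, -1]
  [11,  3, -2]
e^{tB} =
  [5*t^2*exp(-3*t)/2 - 3*t*exp(-3*t) + exp(-3*t), t^2*exp(-3*t)/2 - t*exp(-3*t), t^2*exp(-3*t)/2]
  [-15*t^2*exp(-3*t)/2 + 4*t*exp(-3*t), -3*t^2*exp(-3*t)/2 + 2*t*exp(-3*t) + exp(-3*t), -3*t^2*exp(-3*t)/2 - t*exp(-3*t)]
  [-5*t^2*exp(-3*t) + 11*t*exp(-3*t), -t^2*exp(-3*t) + 3*t*exp(-3*t), -t^2*exp(-3*t) + t*exp(-3*t) + exp(-3*t)]

Strategy: write B = P · J · P⁻¹ where J is a Jordan canonical form, so e^{tB} = P · e^{tJ} · P⁻¹, and e^{tJ} can be computed block-by-block.

B has Jordan form
J =
  [-3,  1,  0]
  [ 0, -3,  1]
  [ 0,  0, -3]
(up to reordering of blocks).

Per-block formulas:
  For a 3×3 Jordan block J_3(-3): exp(t · J_3(-3)) = e^(-3t)·(I + t·N + (t^2/2)·N^2), where N is the 3×3 nilpotent shift.

After assembling e^{tJ} and conjugating by P, we get:

e^{tB} =
  [5*t^2*exp(-3*t)/2 - 3*t*exp(-3*t) + exp(-3*t), t^2*exp(-3*t)/2 - t*exp(-3*t), t^2*exp(-3*t)/2]
  [-15*t^2*exp(-3*t)/2 + 4*t*exp(-3*t), -3*t^2*exp(-3*t)/2 + 2*t*exp(-3*t) + exp(-3*t), -3*t^2*exp(-3*t)/2 - t*exp(-3*t)]
  [-5*t^2*exp(-3*t) + 11*t*exp(-3*t), -t^2*exp(-3*t) + 3*t*exp(-3*t), -t^2*exp(-3*t) + t*exp(-3*t) + exp(-3*t)]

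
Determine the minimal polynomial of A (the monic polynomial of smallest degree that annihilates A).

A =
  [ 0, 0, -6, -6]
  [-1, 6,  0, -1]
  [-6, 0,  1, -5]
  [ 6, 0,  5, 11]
x^4 - 18*x^3 + 108*x^2 - 216*x

The characteristic polynomial is χ_A(x) = x*(x - 6)^3, so the eigenvalues are known. The minimal polynomial is
  m_A(x) = Π_λ (x − λ)^{k_λ}
where k_λ is the size of the *largest* Jordan block for λ (equivalently, the smallest k with (A − λI)^k v = 0 for every generalised eigenvector v of λ).

  λ = 0: largest Jordan block has size 1, contributing (x − 0)
  λ = 6: largest Jordan block has size 3, contributing (x − 6)^3

So m_A(x) = x*(x - 6)^3 = x^4 - 18*x^3 + 108*x^2 - 216*x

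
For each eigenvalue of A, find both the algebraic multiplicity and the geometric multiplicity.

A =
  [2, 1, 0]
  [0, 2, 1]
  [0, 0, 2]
λ = 2: alg = 3, geom = 1

Step 1 — factor the characteristic polynomial to read off the algebraic multiplicities:
  χ_A(x) = (x - 2)^3

Step 2 — compute geometric multiplicities via the rank-nullity identity g(λ) = n − rank(A − λI):
  rank(A − (2)·I) = 2, so dim ker(A − (2)·I) = n − 2 = 1

Summary:
  λ = 2: algebraic multiplicity = 3, geometric multiplicity = 1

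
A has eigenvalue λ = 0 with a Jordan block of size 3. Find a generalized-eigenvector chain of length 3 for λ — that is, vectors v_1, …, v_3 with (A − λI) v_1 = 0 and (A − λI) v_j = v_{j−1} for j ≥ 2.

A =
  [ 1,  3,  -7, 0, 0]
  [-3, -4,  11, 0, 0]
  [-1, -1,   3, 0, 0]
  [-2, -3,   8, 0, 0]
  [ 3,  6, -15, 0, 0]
A Jordan chain for λ = 0 of length 3:
v_1 = (-1, -2, -1, -1, 0)ᵀ
v_2 = (1, -3, -1, -2, 3)ᵀ
v_3 = (1, 0, 0, 0, 0)ᵀ

Let N = A − (0)·I. We want v_3 with N^3 v_3 = 0 but N^2 v_3 ≠ 0; then v_{j-1} := N · v_j for j = 3, …, 2.

Pick v_3 = (1, 0, 0, 0, 0)ᵀ.
Then v_2 = N · v_3 = (1, -3, -1, -2, 3)ᵀ.
Then v_1 = N · v_2 = (-1, -2, -1, -1, 0)ᵀ.

Sanity check: (A − (0)·I) v_1 = (0, 0, 0, 0, 0)ᵀ = 0. ✓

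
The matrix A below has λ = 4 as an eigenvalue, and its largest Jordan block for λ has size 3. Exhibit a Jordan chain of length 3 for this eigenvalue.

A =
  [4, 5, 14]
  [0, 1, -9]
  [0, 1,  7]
A Jordan chain for λ = 4 of length 3:
v_1 = (-1, 0, 0)ᵀ
v_2 = (5, -3, 1)ᵀ
v_3 = (0, 1, 0)ᵀ

Let N = A − (4)·I. We want v_3 with N^3 v_3 = 0 but N^2 v_3 ≠ 0; then v_{j-1} := N · v_j for j = 3, …, 2.

Pick v_3 = (0, 1, 0)ᵀ.
Then v_2 = N · v_3 = (5, -3, 1)ᵀ.
Then v_1 = N · v_2 = (-1, 0, 0)ᵀ.

Sanity check: (A − (4)·I) v_1 = (0, 0, 0)ᵀ = 0. ✓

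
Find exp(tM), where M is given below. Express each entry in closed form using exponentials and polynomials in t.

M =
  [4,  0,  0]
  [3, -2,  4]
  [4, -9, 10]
e^{tM} =
  [exp(4*t), 0, 0]
  [-t^2*exp(4*t) + 3*t*exp(4*t), -6*t*exp(4*t) + exp(4*t), 4*t*exp(4*t)]
  [-3*t^2*exp(4*t)/2 + 4*t*exp(4*t), -9*t*exp(4*t), 6*t*exp(4*t) + exp(4*t)]

Strategy: write M = P · J · P⁻¹ where J is a Jordan canonical form, so e^{tM} = P · e^{tJ} · P⁻¹, and e^{tJ} can be computed block-by-block.

M has Jordan form
J =
  [4, 1, 0]
  [0, 4, 1]
  [0, 0, 4]
(up to reordering of blocks).

Per-block formulas:
  For a 3×3 Jordan block J_3(4): exp(t · J_3(4)) = e^(4t)·(I + t·N + (t^2/2)·N^2), where N is the 3×3 nilpotent shift.

After assembling e^{tJ} and conjugating by P, we get:

e^{tM} =
  [exp(4*t), 0, 0]
  [-t^2*exp(4*t) + 3*t*exp(4*t), -6*t*exp(4*t) + exp(4*t), 4*t*exp(4*t)]
  [-3*t^2*exp(4*t)/2 + 4*t*exp(4*t), -9*t*exp(4*t), 6*t*exp(4*t) + exp(4*t)]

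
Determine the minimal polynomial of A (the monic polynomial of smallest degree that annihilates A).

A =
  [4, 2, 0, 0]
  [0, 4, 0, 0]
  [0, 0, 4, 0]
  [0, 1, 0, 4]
x^2 - 8*x + 16

The characteristic polynomial is χ_A(x) = (x - 4)^4, so the eigenvalues are known. The minimal polynomial is
  m_A(x) = Π_λ (x − λ)^{k_λ}
where k_λ is the size of the *largest* Jordan block for λ (equivalently, the smallest k with (A − λI)^k v = 0 for every generalised eigenvector v of λ).

  λ = 4: largest Jordan block has size 2, contributing (x − 4)^2

So m_A(x) = (x - 4)^2 = x^2 - 8*x + 16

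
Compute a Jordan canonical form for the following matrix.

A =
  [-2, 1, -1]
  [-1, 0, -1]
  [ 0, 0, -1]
J_2(-1) ⊕ J_1(-1)

The characteristic polynomial is
  det(x·I − A) = x^3 + 3*x^2 + 3*x + 1 = (x + 1)^3

Eigenvalues and multiplicities (the geometric multiplicity of λ is n − rank(A − λI), which equals the number of Jordan blocks for λ):
  λ = -1: algebraic multiplicity = 3, geometric multiplicity = 2

Determining the block sizes for each eigenvalue:
  λ = -1: 2 blocks summing to 3 forces exactly one block of size 2 and the rest size 1 → block sizes [2, 1]

Assembling the blocks gives a Jordan form
J =
  [-1,  1,  0]
  [ 0, -1,  0]
  [ 0,  0, -1]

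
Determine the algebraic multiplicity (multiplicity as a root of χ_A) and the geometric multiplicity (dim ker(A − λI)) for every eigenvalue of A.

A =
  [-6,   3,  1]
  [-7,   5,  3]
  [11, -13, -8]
λ = -3: alg = 3, geom = 1

Step 1 — factor the characteristic polynomial to read off the algebraic multiplicities:
  χ_A(x) = (x + 3)^3

Step 2 — compute geometric multiplicities via the rank-nullity identity g(λ) = n − rank(A − λI):
  rank(A − (-3)·I) = 2, so dim ker(A − (-3)·I) = n − 2 = 1

Summary:
  λ = -3: algebraic multiplicity = 3, geometric multiplicity = 1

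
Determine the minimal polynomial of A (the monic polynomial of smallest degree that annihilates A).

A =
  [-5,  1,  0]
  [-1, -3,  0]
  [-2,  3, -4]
x^3 + 12*x^2 + 48*x + 64

The characteristic polynomial is χ_A(x) = (x + 4)^3, so the eigenvalues are known. The minimal polynomial is
  m_A(x) = Π_λ (x − λ)^{k_λ}
where k_λ is the size of the *largest* Jordan block for λ (equivalently, the smallest k with (A − λI)^k v = 0 for every generalised eigenvector v of λ).

  λ = -4: largest Jordan block has size 3, contributing (x + 4)^3

So m_A(x) = (x + 4)^3 = x^3 + 12*x^2 + 48*x + 64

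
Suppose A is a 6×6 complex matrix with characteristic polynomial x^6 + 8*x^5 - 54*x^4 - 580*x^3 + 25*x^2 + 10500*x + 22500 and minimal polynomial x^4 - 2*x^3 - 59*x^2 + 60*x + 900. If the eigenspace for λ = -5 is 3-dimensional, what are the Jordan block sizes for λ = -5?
Block sizes for λ = -5: [2, 1, 1]

Step 1 — from the characteristic polynomial, algebraic multiplicity of λ = -5 is 4. From dim ker(A − (-5)·I) = 3, there are exactly 3 Jordan blocks for λ = -5.
Step 2 — from the minimal polynomial, the factor (x + 5)^2 tells us the largest block for λ = -5 has size 2.
Step 3 — with total size 4, 3 blocks, and largest block 2, the block sizes (in nonincreasing order) are [2, 1, 1].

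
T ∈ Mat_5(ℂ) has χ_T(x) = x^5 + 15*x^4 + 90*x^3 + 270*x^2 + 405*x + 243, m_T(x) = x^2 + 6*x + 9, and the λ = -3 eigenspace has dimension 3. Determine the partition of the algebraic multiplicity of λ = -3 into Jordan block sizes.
Block sizes for λ = -3: [2, 2, 1]

Step 1 — from the characteristic polynomial, algebraic multiplicity of λ = -3 is 5. From dim ker(T − (-3)·I) = 3, there are exactly 3 Jordan blocks for λ = -3.
Step 2 — from the minimal polynomial, the factor (x + 3)^2 tells us the largest block for λ = -3 has size 2.
Step 3 — with total size 5, 3 blocks, and largest block 2, the block sizes (in nonincreasing order) are [2, 2, 1].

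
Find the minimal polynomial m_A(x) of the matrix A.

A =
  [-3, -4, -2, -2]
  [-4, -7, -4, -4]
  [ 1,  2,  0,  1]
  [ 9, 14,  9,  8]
x^3 + x^2 - x - 1

The characteristic polynomial is χ_A(x) = (x - 1)*(x + 1)^3, so the eigenvalues are known. The minimal polynomial is
  m_A(x) = Π_λ (x − λ)^{k_λ}
where k_λ is the size of the *largest* Jordan block for λ (equivalently, the smallest k with (A − λI)^k v = 0 for every generalised eigenvector v of λ).

  λ = -1: largest Jordan block has size 2, contributing (x + 1)^2
  λ = 1: largest Jordan block has size 1, contributing (x − 1)

So m_A(x) = (x - 1)*(x + 1)^2 = x^3 + x^2 - x - 1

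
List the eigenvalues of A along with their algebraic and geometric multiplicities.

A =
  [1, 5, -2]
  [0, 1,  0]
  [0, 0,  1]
λ = 1: alg = 3, geom = 2

Step 1 — factor the characteristic polynomial to read off the algebraic multiplicities:
  χ_A(x) = (x - 1)^3

Step 2 — compute geometric multiplicities via the rank-nullity identity g(λ) = n − rank(A − λI):
  rank(A − (1)·I) = 1, so dim ker(A − (1)·I) = n − 1 = 2

Summary:
  λ = 1: algebraic multiplicity = 3, geometric multiplicity = 2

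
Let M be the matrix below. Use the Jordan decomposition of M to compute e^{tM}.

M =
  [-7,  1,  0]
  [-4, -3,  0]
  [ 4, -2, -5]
e^{tM} =
  [-2*t*exp(-5*t) + exp(-5*t), t*exp(-5*t), 0]
  [-4*t*exp(-5*t), 2*t*exp(-5*t) + exp(-5*t), 0]
  [4*t*exp(-5*t), -2*t*exp(-5*t), exp(-5*t)]

Strategy: write M = P · J · P⁻¹ where J is a Jordan canonical form, so e^{tM} = P · e^{tJ} · P⁻¹, and e^{tJ} can be computed block-by-block.

M has Jordan form
J =
  [-5,  1,  0]
  [ 0, -5,  0]
  [ 0,  0, -5]
(up to reordering of blocks).

Per-block formulas:
  For a 2×2 Jordan block J_2(-5): exp(t · J_2(-5)) = e^(-5t)·(I + t·N), where N is the 2×2 nilpotent shift.
  For a 1×1 block at λ = -5: exp(t · [-5]) = [e^(-5t)].

After assembling e^{tJ} and conjugating by P, we get:

e^{tM} =
  [-2*t*exp(-5*t) + exp(-5*t), t*exp(-5*t), 0]
  [-4*t*exp(-5*t), 2*t*exp(-5*t) + exp(-5*t), 0]
  [4*t*exp(-5*t), -2*t*exp(-5*t), exp(-5*t)]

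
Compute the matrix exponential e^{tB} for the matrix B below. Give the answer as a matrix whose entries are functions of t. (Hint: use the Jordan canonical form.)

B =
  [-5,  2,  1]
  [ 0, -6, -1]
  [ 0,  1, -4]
e^{tB} =
  [exp(-5*t), -t^2*exp(-5*t)/2 + 2*t*exp(-5*t), -t^2*exp(-5*t)/2 + t*exp(-5*t)]
  [0, -t*exp(-5*t) + exp(-5*t), -t*exp(-5*t)]
  [0, t*exp(-5*t), t*exp(-5*t) + exp(-5*t)]

Strategy: write B = P · J · P⁻¹ where J is a Jordan canonical form, so e^{tB} = P · e^{tJ} · P⁻¹, and e^{tJ} can be computed block-by-block.

B has Jordan form
J =
  [-5,  1,  0]
  [ 0, -5,  1]
  [ 0,  0, -5]
(up to reordering of blocks).

Per-block formulas:
  For a 3×3 Jordan block J_3(-5): exp(t · J_3(-5)) = e^(-5t)·(I + t·N + (t^2/2)·N^2), where N is the 3×3 nilpotent shift.

After assembling e^{tJ} and conjugating by P, we get:

e^{tB} =
  [exp(-5*t), -t^2*exp(-5*t)/2 + 2*t*exp(-5*t), -t^2*exp(-5*t)/2 + t*exp(-5*t)]
  [0, -t*exp(-5*t) + exp(-5*t), -t*exp(-5*t)]
  [0, t*exp(-5*t), t*exp(-5*t) + exp(-5*t)]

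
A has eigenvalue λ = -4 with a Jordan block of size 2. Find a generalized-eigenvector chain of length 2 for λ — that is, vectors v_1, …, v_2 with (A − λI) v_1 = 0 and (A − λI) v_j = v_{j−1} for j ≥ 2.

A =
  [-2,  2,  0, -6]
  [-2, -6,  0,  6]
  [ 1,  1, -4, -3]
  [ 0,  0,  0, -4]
A Jordan chain for λ = -4 of length 2:
v_1 = (2, -2, 1, 0)ᵀ
v_2 = (1, 0, 0, 0)ᵀ

Let N = A − (-4)·I. We want v_2 with N^2 v_2 = 0 but N^1 v_2 ≠ 0; then v_{j-1} := N · v_j for j = 2, …, 2.

Pick v_2 = (1, 0, 0, 0)ᵀ.
Then v_1 = N · v_2 = (2, -2, 1, 0)ᵀ.

Sanity check: (A − (-4)·I) v_1 = (0, 0, 0, 0)ᵀ = 0. ✓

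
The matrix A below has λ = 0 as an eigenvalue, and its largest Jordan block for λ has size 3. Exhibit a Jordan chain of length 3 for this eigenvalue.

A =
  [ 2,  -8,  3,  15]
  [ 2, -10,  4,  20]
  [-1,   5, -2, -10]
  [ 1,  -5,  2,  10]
A Jordan chain for λ = 0 of length 3:
v_1 = (4, 4, -2, 2)ᵀ
v_2 = (-8, -10, 5, -5)ᵀ
v_3 = (0, 1, 0, 0)ᵀ

Let N = A − (0)·I. We want v_3 with N^3 v_3 = 0 but N^2 v_3 ≠ 0; then v_{j-1} := N · v_j for j = 3, …, 2.

Pick v_3 = (0, 1, 0, 0)ᵀ.
Then v_2 = N · v_3 = (-8, -10, 5, -5)ᵀ.
Then v_1 = N · v_2 = (4, 4, -2, 2)ᵀ.

Sanity check: (A − (0)·I) v_1 = (0, 0, 0, 0)ᵀ = 0. ✓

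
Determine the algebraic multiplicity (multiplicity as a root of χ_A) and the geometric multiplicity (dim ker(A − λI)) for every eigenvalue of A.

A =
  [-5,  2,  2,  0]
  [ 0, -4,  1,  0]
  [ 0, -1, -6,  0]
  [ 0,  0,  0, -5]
λ = -5: alg = 4, geom = 3

Step 1 — factor the characteristic polynomial to read off the algebraic multiplicities:
  χ_A(x) = (x + 5)^4

Step 2 — compute geometric multiplicities via the rank-nullity identity g(λ) = n − rank(A − λI):
  rank(A − (-5)·I) = 1, so dim ker(A − (-5)·I) = n − 1 = 3

Summary:
  λ = -5: algebraic multiplicity = 4, geometric multiplicity = 3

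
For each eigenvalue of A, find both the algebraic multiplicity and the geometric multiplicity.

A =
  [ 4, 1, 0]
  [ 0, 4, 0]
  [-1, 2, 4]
λ = 4: alg = 3, geom = 1

Step 1 — factor the characteristic polynomial to read off the algebraic multiplicities:
  χ_A(x) = (x - 4)^3

Step 2 — compute geometric multiplicities via the rank-nullity identity g(λ) = n − rank(A − λI):
  rank(A − (4)·I) = 2, so dim ker(A − (4)·I) = n − 2 = 1

Summary:
  λ = 4: algebraic multiplicity = 3, geometric multiplicity = 1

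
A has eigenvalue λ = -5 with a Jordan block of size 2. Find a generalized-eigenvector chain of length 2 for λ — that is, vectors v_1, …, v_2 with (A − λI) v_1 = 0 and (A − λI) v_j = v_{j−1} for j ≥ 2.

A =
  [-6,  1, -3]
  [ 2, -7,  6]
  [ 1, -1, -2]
A Jordan chain for λ = -5 of length 2:
v_1 = (-1, 2, 1)ᵀ
v_2 = (1, 0, 0)ᵀ

Let N = A − (-5)·I. We want v_2 with N^2 v_2 = 0 but N^1 v_2 ≠ 0; then v_{j-1} := N · v_j for j = 2, …, 2.

Pick v_2 = (1, 0, 0)ᵀ.
Then v_1 = N · v_2 = (-1, 2, 1)ᵀ.

Sanity check: (A − (-5)·I) v_1 = (0, 0, 0)ᵀ = 0. ✓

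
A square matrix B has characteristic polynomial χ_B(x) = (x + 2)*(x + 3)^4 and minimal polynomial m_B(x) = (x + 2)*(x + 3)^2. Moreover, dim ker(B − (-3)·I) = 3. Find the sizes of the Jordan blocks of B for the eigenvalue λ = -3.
Block sizes for λ = -3: [2, 1, 1]

Step 1 — from the characteristic polynomial, algebraic multiplicity of λ = -3 is 4. From dim ker(B − (-3)·I) = 3, there are exactly 3 Jordan blocks for λ = -3.
Step 2 — from the minimal polynomial, the factor (x + 3)^2 tells us the largest block for λ = -3 has size 2.
Step 3 — with total size 4, 3 blocks, and largest block 2, the block sizes (in nonincreasing order) are [2, 1, 1].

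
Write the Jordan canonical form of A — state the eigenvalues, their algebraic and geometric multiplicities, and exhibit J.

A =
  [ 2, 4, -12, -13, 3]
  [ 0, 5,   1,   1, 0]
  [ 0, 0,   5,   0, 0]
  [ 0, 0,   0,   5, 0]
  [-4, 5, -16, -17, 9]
J_3(5) ⊕ J_1(5) ⊕ J_1(6)

The characteristic polynomial is
  det(x·I − A) = x^5 - 26*x^4 + 270*x^3 - 1400*x^2 + 3625*x - 3750 = (x - 6)*(x - 5)^4

Eigenvalues and multiplicities (the geometric multiplicity of λ is n − rank(A − λI), which equals the number of Jordan blocks for λ):
  λ = 5: algebraic multiplicity = 4, geometric multiplicity = 2
  λ = 6: algebraic multiplicity = 1, geometric multiplicity = 1

Determining the block sizes for each eigenvalue:
  λ = 5: with am = 4 and gm = 2, the partition is not yet determined (e.g. several partitions of 4 into 2 parts exist). Let N = A − (5)·I. Computing rank(N^1) = 3, rank(N^2) = 2, rank(N^3) = 1; the number of blocks of size ≥ j is rank(N^{j−1}) − rank(N^j), giving [2, 1, 1]. So we have 1 block(s) of size 3, 1 block(s) of size 1 → block sizes [3, 1]
  λ = 6: one block (gm = 1), so the single block has size am = 1 → block sizes [1]

Assembling the blocks gives a Jordan form
J =
  [5, 1, 0, 0, 0]
  [0, 5, 1, 0, 0]
  [0, 0, 5, 0, 0]
  [0, 0, 0, 5, 0]
  [0, 0, 0, 0, 6]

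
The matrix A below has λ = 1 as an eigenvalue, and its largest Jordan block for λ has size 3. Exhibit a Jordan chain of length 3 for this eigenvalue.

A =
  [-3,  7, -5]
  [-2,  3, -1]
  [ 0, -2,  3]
A Jordan chain for λ = 1 of length 3:
v_1 = (2, 4, 4)ᵀ
v_2 = (-4, -2, 0)ᵀ
v_3 = (1, 0, 0)ᵀ

Let N = A − (1)·I. We want v_3 with N^3 v_3 = 0 but N^2 v_3 ≠ 0; then v_{j-1} := N · v_j for j = 3, …, 2.

Pick v_3 = (1, 0, 0)ᵀ.
Then v_2 = N · v_3 = (-4, -2, 0)ᵀ.
Then v_1 = N · v_2 = (2, 4, 4)ᵀ.

Sanity check: (A − (1)·I) v_1 = (0, 0, 0)ᵀ = 0. ✓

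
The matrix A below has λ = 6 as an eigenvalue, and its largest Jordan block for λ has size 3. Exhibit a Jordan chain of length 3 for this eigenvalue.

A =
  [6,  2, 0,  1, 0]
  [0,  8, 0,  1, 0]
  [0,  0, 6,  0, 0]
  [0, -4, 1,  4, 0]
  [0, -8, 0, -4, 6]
A Jordan chain for λ = 6 of length 3:
v_1 = (1, 1, 0, -2, -4)ᵀ
v_2 = (0, 0, 0, 1, 0)ᵀ
v_3 = (0, 0, 1, 0, 0)ᵀ

Let N = A − (6)·I. We want v_3 with N^3 v_3 = 0 but N^2 v_3 ≠ 0; then v_{j-1} := N · v_j for j = 3, …, 2.

Pick v_3 = (0, 0, 1, 0, 0)ᵀ.
Then v_2 = N · v_3 = (0, 0, 0, 1, 0)ᵀ.
Then v_1 = N · v_2 = (1, 1, 0, -2, -4)ᵀ.

Sanity check: (A − (6)·I) v_1 = (0, 0, 0, 0, 0)ᵀ = 0. ✓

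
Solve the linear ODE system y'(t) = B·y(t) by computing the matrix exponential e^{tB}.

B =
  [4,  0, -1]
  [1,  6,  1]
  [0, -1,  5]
e^{tB} =
  [t^2*exp(5*t)/2 - t*exp(5*t) + exp(5*t), t^2*exp(5*t)/2, t^2*exp(5*t)/2 - t*exp(5*t)]
  [t*exp(5*t), t*exp(5*t) + exp(5*t), t*exp(5*t)]
  [-t^2*exp(5*t)/2, -t^2*exp(5*t)/2 - t*exp(5*t), -t^2*exp(5*t)/2 + exp(5*t)]

Strategy: write B = P · J · P⁻¹ where J is a Jordan canonical form, so e^{tB} = P · e^{tJ} · P⁻¹, and e^{tJ} can be computed block-by-block.

B has Jordan form
J =
  [5, 1, 0]
  [0, 5, 1]
  [0, 0, 5]
(up to reordering of blocks).

Per-block formulas:
  For a 3×3 Jordan block J_3(5): exp(t · J_3(5)) = e^(5t)·(I + t·N + (t^2/2)·N^2), where N is the 3×3 nilpotent shift.

After assembling e^{tJ} and conjugating by P, we get:

e^{tB} =
  [t^2*exp(5*t)/2 - t*exp(5*t) + exp(5*t), t^2*exp(5*t)/2, t^2*exp(5*t)/2 - t*exp(5*t)]
  [t*exp(5*t), t*exp(5*t) + exp(5*t), t*exp(5*t)]
  [-t^2*exp(5*t)/2, -t^2*exp(5*t)/2 - t*exp(5*t), -t^2*exp(5*t)/2 + exp(5*t)]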